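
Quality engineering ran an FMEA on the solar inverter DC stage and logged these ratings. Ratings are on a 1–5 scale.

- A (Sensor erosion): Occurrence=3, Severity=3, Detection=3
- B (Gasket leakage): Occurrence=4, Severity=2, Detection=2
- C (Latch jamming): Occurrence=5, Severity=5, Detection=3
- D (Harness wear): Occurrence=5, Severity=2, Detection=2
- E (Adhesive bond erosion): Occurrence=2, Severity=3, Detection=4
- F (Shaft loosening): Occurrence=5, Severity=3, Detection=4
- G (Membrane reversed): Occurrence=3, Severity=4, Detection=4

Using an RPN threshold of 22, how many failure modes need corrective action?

5

RPN = Severity × Occurrence × Detection:
  A: 3 × 3 × 3 = 27
  B: 2 × 4 × 2 = 16
  C: 5 × 5 × 3 = 75
  D: 2 × 5 × 2 = 20
  E: 3 × 2 × 4 = 24
  F: 3 × 5 × 4 = 60
  G: 4 × 3 × 4 = 48
Modes with RPN ≥ 22: A (27), C (75), E (24), F (60), G (48) → 5.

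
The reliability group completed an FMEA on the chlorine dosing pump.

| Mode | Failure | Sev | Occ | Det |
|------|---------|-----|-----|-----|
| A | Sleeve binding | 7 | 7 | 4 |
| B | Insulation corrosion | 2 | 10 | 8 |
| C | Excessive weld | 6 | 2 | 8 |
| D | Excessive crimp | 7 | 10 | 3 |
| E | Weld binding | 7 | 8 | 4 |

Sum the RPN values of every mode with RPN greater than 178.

RPN = Severity × Occurrence × Detection:
  A: 7 × 7 × 4 = 196
  B: 2 × 10 × 8 = 160
  C: 6 × 2 × 8 = 96
  D: 7 × 10 × 3 = 210
  E: 7 × 8 × 4 = 224
RPN > 178: A (196), D (210), E (224).
Sum: 196 + 210 + 224 = 630.

630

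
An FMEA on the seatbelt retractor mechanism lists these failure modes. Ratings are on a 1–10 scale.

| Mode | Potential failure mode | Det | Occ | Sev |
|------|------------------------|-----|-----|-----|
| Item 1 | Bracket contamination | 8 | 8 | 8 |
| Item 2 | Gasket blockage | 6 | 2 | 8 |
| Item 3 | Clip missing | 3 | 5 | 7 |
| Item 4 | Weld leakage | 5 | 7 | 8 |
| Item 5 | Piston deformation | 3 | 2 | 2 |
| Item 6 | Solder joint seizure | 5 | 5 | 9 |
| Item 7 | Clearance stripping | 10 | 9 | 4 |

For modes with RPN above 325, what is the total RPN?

872

RPN = Severity × Occurrence × Detection:
  Item 1: 8 × 8 × 8 = 512
  Item 2: 8 × 2 × 6 = 96
  Item 3: 7 × 5 × 3 = 105
  Item 4: 8 × 7 × 5 = 280
  Item 5: 2 × 2 × 3 = 12
  Item 6: 9 × 5 × 5 = 225
  Item 7: 4 × 9 × 10 = 360
RPN > 325: Item 1 (512), Item 7 (360).
Sum: 512 + 360 = 872.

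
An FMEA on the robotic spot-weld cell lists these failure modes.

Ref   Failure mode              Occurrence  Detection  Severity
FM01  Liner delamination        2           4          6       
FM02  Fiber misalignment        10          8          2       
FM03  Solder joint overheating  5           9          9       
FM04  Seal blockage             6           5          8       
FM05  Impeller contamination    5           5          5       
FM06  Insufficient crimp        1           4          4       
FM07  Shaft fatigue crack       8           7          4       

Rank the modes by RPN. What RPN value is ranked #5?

125

RPN = Severity × Occurrence × Detection:
  FM01: 6 × 2 × 4 = 48
  FM02: 2 × 10 × 8 = 160
  FM03: 9 × 5 × 9 = 405
  FM04: 8 × 6 × 5 = 240
  FM05: 5 × 5 × 5 = 125
  FM06: 4 × 1 × 4 = 16
  FM07: 4 × 8 × 7 = 224
Sorted descending: 405, 240, 224, 160, 125, 48, 16.
The fifth-highest RPN is 125 (FM05).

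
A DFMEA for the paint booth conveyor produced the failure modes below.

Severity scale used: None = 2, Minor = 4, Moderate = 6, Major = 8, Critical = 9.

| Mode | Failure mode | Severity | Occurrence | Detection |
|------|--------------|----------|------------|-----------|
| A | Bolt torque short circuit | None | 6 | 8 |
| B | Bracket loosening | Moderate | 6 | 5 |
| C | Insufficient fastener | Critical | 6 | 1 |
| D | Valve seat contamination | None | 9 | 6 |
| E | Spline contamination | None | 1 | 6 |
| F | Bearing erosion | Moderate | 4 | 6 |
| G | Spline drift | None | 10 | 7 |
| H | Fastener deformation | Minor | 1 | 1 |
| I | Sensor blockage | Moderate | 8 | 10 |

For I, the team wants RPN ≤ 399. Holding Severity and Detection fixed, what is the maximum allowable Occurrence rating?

I: S=6, O=8, D=10 → current RPN = 480.
Fixed product = 60. Need 60 × O ≤ 399, so O ≤ 399/60 = 6.65.
Maximum integer Occurrence rating = 6 (gives RPN 360; O=7 would give 420 > 399).

6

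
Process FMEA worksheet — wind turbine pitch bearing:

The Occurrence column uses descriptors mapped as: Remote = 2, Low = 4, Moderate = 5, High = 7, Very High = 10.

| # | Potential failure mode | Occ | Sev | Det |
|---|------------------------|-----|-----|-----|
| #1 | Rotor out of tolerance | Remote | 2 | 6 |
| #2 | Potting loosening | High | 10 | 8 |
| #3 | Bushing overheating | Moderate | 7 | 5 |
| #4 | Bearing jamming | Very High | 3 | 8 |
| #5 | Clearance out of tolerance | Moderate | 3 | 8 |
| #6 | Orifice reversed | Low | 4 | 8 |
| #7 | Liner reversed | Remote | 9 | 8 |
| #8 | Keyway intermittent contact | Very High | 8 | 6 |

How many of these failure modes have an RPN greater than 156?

4

RPN = Severity × Occurrence × Detection:
  #1: 2 × 2 × 6 = 24
  #2: 10 × 7 × 8 = 560
  #3: 7 × 5 × 5 = 175
  #4: 3 × 10 × 8 = 240
  #5: 3 × 5 × 8 = 120
  #6: 4 × 4 × 8 = 128
  #7: 9 × 2 × 8 = 144
  #8: 8 × 10 × 6 = 480
Modes with RPN > 156: #2 (560), #3 (175), #4 (240), #8 (480) → 4.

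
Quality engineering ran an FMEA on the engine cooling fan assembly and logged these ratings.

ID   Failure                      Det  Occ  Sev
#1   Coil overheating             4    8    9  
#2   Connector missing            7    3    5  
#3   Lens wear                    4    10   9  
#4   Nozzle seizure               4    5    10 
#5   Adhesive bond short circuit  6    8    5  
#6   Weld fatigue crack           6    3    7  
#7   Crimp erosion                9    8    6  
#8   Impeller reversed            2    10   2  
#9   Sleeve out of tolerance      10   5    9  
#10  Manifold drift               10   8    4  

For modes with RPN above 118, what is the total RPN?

2416

RPN = Severity × Occurrence × Detection:
  #1: 9 × 8 × 4 = 288
  #2: 5 × 3 × 7 = 105
  #3: 9 × 10 × 4 = 360
  #4: 10 × 5 × 4 = 200
  #5: 5 × 8 × 6 = 240
  #6: 7 × 3 × 6 = 126
  #7: 6 × 8 × 9 = 432
  #8: 2 × 10 × 2 = 40
  #9: 9 × 5 × 10 = 450
  #10: 4 × 8 × 10 = 320
RPN > 118: #1 (288), #3 (360), #4 (200), #5 (240), #6 (126), #7 (432), #9 (450), #10 (320).
Sum: 288 + 360 + 200 + 240 + 126 + 432 + 450 + 320 = 2416.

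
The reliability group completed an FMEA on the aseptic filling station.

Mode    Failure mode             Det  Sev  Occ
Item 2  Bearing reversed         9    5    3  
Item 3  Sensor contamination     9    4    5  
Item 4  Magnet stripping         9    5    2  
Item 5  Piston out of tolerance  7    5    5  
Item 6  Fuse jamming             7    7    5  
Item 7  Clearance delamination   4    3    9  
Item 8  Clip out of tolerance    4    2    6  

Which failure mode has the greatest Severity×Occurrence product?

Criticality = Severity × Occurrence:
  Item 2: 5 × 3 = 15
  Item 3: 4 × 5 = 20
  Item 4: 5 × 2 = 10
  Item 5: 5 × 5 = 25
  Item 6: 7 × 5 = 35
  Item 7: 3 × 9 = 27
  Item 8: 2 × 6 = 12
Highest criticality is 35 → Item 6.

Item 6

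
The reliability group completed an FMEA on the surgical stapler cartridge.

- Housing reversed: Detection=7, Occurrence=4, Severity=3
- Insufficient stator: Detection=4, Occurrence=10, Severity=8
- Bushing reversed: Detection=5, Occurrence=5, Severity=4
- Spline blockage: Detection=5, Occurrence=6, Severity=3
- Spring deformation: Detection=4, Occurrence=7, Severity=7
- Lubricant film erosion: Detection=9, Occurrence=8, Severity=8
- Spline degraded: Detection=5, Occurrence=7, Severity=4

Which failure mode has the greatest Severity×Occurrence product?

Insufficient stator

Criticality = Severity × Occurrence:
  Housing reversed: 3 × 4 = 12
  Insufficient stator: 8 × 10 = 80
  Bushing reversed: 4 × 5 = 20
  Spline blockage: 3 × 6 = 18
  Spring deformation: 7 × 7 = 49
  Lubricant film erosion: 8 × 8 = 64
  Spline degraded: 4 × 7 = 28
Highest criticality is 80 → Insufficient stator.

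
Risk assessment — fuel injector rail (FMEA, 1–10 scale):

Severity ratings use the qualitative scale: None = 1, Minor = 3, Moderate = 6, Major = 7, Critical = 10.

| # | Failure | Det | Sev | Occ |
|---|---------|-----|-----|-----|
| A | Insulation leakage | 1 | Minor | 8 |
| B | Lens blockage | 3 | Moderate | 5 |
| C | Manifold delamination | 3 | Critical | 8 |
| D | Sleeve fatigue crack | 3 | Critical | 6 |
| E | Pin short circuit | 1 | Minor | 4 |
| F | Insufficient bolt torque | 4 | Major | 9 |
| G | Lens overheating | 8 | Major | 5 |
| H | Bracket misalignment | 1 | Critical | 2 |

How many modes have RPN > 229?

RPN = Severity × Occurrence × Detection:
  A: 3 × 8 × 1 = 24
  B: 6 × 5 × 3 = 90
  C: 10 × 8 × 3 = 240
  D: 10 × 6 × 3 = 180
  E: 3 × 4 × 1 = 12
  F: 7 × 9 × 4 = 252
  G: 7 × 5 × 8 = 280
  H: 10 × 2 × 1 = 20
Modes with RPN > 229: C (240), F (252), G (280) → 3.

3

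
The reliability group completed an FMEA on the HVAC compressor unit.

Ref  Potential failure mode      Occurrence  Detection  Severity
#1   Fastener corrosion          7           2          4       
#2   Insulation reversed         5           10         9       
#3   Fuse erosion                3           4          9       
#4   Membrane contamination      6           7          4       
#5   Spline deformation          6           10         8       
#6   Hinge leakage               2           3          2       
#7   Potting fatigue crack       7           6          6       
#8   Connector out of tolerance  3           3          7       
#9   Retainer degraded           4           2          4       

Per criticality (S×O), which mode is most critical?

Criticality = Severity × Occurrence:
  #1: 4 × 7 = 28
  #2: 9 × 5 = 45
  #3: 9 × 3 = 27
  #4: 4 × 6 = 24
  #5: 8 × 6 = 48
  #6: 2 × 2 = 4
  #7: 6 × 7 = 42
  #8: 7 × 3 = 21
  #9: 4 × 4 = 16
Highest criticality is 48 → #5.

#5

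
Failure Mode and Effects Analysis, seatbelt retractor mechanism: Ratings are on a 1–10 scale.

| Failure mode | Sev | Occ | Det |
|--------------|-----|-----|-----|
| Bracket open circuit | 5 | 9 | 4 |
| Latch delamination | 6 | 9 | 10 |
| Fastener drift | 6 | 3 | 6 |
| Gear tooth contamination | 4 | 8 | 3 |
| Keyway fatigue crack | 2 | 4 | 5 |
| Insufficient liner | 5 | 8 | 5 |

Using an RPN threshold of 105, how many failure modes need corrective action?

RPN = Severity × Occurrence × Detection:
  Bracket open circuit: 5 × 9 × 4 = 180
  Latch delamination: 6 × 9 × 10 = 540
  Fastener drift: 6 × 3 × 6 = 108
  Gear tooth contamination: 4 × 8 × 3 = 96
  Keyway fatigue crack: 2 × 4 × 5 = 40
  Insufficient liner: 5 × 8 × 5 = 200
Modes with RPN ≥ 105: Bracket open circuit (180), Latch delamination (540), Fastener drift (108), Insufficient liner (200) → 4.

4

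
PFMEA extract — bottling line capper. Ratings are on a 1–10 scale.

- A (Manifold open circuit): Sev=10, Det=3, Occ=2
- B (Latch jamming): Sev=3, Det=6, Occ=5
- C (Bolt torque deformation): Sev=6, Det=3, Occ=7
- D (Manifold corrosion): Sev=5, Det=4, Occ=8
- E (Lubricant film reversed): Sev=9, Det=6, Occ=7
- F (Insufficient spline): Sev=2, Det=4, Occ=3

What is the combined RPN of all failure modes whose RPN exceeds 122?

RPN = Severity × Occurrence × Detection:
  A: 10 × 2 × 3 = 60
  B: 3 × 5 × 6 = 90
  C: 6 × 7 × 3 = 126
  D: 5 × 8 × 4 = 160
  E: 9 × 7 × 6 = 378
  F: 2 × 3 × 4 = 24
RPN > 122: C (126), D (160), E (378).
Sum: 126 + 160 + 378 = 664.

664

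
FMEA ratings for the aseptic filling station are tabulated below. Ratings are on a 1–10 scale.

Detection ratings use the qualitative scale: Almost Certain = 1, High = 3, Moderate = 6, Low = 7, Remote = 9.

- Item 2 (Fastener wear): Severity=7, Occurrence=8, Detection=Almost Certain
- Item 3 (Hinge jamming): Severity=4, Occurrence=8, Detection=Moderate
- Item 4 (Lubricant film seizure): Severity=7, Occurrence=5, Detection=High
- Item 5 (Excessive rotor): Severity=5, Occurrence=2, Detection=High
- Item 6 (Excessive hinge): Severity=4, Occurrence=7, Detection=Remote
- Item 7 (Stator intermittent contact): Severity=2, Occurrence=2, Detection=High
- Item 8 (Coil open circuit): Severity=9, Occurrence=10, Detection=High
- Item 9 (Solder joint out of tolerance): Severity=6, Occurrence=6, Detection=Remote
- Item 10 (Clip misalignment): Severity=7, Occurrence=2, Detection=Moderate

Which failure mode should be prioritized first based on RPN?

Item 9

RPN = Severity × Occurrence × Detection:
  Item 2: 7 × 8 × 1 = 56
  Item 3: 4 × 8 × 6 = 192
  Item 4: 7 × 5 × 3 = 105
  Item 5: 5 × 2 × 3 = 30
  Item 6: 4 × 7 × 9 = 252
  Item 7: 2 × 2 × 3 = 12
  Item 8: 9 × 10 × 3 = 270
  Item 9: 6 × 6 × 9 = 324
  Item 10: 7 × 2 × 6 = 84
Highest RPN is 324 → Item 9.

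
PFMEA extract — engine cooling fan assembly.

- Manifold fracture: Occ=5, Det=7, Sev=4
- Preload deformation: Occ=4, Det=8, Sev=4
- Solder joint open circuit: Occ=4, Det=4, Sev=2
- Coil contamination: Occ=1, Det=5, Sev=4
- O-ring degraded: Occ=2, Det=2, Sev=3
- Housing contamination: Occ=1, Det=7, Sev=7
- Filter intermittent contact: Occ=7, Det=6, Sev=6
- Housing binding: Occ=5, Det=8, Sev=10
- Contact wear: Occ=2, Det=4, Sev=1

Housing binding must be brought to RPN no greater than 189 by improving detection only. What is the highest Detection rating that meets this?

3

Housing binding: S=10, O=5, D=8 → current RPN = 400.
Fixed product = 50. Need 50 × D ≤ 189, so D ≤ 189/50 = 3.78.
Maximum integer Detection rating = 3 (gives RPN 150; D=4 would give 200 > 189).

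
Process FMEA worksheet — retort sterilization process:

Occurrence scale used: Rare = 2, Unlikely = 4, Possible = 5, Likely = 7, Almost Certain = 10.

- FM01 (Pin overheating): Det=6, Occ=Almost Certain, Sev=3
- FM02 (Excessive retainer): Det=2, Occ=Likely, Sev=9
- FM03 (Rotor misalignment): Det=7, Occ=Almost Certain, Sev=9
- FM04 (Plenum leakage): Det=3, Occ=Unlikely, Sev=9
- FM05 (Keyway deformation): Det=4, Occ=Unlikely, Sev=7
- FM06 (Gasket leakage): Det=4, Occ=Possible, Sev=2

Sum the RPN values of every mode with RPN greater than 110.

1048

RPN = Severity × Occurrence × Detection:
  FM01: 3 × 10 × 6 = 180
  FM02: 9 × 7 × 2 = 126
  FM03: 9 × 10 × 7 = 630
  FM04: 9 × 4 × 3 = 108
  FM05: 7 × 4 × 4 = 112
  FM06: 2 × 5 × 4 = 40
RPN > 110: FM01 (180), FM02 (126), FM03 (630), FM05 (112).
Sum: 180 + 126 + 630 + 112 = 1048.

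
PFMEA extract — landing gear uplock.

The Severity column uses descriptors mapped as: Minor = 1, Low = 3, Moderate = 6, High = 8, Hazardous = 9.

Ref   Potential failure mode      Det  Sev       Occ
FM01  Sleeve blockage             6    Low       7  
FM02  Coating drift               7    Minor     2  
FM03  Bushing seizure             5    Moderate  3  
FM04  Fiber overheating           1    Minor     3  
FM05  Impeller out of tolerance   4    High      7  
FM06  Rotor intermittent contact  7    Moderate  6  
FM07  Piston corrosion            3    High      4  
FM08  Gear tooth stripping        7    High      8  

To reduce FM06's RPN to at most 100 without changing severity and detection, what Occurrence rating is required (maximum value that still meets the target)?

FM06: S=6, O=6, D=7 → current RPN = 252.
Fixed product = 42. Need 42 × O ≤ 100, so O ≤ 100/42 = 2.38.
Maximum integer Occurrence rating = 2 (gives RPN 84; O=3 would give 126 > 100).

2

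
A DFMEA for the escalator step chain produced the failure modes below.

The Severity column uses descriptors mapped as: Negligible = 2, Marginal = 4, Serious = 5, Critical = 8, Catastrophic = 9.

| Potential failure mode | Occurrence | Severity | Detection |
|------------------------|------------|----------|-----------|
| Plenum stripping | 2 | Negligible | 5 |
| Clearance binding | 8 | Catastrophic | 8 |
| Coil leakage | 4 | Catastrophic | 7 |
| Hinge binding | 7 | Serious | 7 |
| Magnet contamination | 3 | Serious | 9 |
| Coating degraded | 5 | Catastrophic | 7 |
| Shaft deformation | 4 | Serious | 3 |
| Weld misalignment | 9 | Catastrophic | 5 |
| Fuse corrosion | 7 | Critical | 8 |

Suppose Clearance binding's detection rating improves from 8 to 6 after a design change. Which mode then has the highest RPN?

RPN = Severity × Occurrence × Detection:
  Plenum stripping: 2 × 2 × 5 = 20
  Clearance binding: 9 × 8 × 8 = 576
  Coil leakage: 9 × 4 × 7 = 252
  Hinge binding: 5 × 7 × 7 = 245
  Magnet contamination: 5 × 3 × 9 = 135
  Coating degraded: 9 × 5 × 7 = 315
  Shaft deformation: 5 × 4 × 3 = 60
  Weld misalignment: 9 × 9 × 5 = 405
  Fuse corrosion: 8 × 7 × 8 = 448
After action: Clearance binding → 9 × 8 × 6 = 432.
Revised RPNs: Fuse corrosion=448, Clearance binding=432, Weld misalignment=405, Coating degraded=315, Coil leakage=252, Hinge binding=245, Magnet contamination=135, Shaft deformation=60, Plenum stripping=20.
Highest is now Fuse corrosion (448).

Fuse corrosion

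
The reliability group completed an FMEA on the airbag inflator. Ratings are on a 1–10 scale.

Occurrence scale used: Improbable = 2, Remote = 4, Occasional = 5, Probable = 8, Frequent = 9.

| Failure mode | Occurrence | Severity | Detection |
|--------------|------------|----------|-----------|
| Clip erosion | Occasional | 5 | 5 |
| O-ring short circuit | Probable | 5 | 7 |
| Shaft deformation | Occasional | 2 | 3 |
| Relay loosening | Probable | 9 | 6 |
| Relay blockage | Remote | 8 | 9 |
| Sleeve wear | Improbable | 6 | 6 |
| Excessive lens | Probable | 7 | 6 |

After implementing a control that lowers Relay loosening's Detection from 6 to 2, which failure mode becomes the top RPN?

Excessive lens

RPN = Severity × Occurrence × Detection:
  Clip erosion: 5 × 5 × 5 = 125
  O-ring short circuit: 5 × 8 × 7 = 280
  Shaft deformation: 2 × 5 × 3 = 30
  Relay loosening: 9 × 8 × 6 = 432
  Relay blockage: 8 × 4 × 9 = 288
  Sleeve wear: 6 × 2 × 6 = 72
  Excessive lens: 7 × 8 × 6 = 336
After action: Relay loosening → 9 × 8 × 2 = 144.
Revised RPNs: Excessive lens=336, Relay blockage=288, O-ring short circuit=280, Relay loosening=144, Clip erosion=125, Sleeve wear=72, Shaft deformation=30.
Highest is now Excessive lens (336).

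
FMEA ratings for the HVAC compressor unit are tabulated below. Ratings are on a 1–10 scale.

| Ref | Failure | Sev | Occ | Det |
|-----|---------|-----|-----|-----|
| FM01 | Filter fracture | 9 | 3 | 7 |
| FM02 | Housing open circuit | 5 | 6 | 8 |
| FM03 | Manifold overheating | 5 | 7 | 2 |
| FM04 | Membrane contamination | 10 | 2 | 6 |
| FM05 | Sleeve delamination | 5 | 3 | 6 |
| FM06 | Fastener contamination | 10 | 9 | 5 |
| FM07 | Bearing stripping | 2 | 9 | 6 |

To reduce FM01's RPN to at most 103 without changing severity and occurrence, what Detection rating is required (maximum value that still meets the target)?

FM01: S=9, O=3, D=7 → current RPN = 189.
Fixed product = 27. Need 27 × D ≤ 103, so D ≤ 103/27 = 3.81.
Maximum integer Detection rating = 3 (gives RPN 81; D=4 would give 108 > 103).

3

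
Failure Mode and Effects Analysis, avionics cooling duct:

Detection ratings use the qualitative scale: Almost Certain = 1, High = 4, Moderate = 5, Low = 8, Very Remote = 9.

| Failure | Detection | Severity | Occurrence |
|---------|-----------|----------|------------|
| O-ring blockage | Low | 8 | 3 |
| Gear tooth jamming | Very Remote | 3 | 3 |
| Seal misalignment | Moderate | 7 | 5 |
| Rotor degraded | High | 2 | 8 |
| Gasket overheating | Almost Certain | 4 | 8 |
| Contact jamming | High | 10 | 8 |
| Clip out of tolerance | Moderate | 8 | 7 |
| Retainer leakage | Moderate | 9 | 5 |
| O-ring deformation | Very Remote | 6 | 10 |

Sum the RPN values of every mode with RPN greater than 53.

RPN = Severity × Occurrence × Detection:
  O-ring blockage: 8 × 3 × 8 = 192
  Gear tooth jamming: 3 × 3 × 9 = 81
  Seal misalignment: 7 × 5 × 5 = 175
  Rotor degraded: 2 × 8 × 4 = 64
  Gasket overheating: 4 × 8 × 1 = 32
  Contact jamming: 10 × 8 × 4 = 320
  Clip out of tolerance: 8 × 7 × 5 = 280
  Retainer leakage: 9 × 5 × 5 = 225
  O-ring deformation: 6 × 10 × 9 = 540
RPN > 53: O-ring blockage (192), Gear tooth jamming (81), Seal misalignment (175), Rotor degraded (64), Contact jamming (320), Clip out of tolerance (280), Retainer leakage (225), O-ring deformation (540).
Sum: 192 + 81 + 175 + 64 + 320 + 280 + 225 + 540 = 1877.

1877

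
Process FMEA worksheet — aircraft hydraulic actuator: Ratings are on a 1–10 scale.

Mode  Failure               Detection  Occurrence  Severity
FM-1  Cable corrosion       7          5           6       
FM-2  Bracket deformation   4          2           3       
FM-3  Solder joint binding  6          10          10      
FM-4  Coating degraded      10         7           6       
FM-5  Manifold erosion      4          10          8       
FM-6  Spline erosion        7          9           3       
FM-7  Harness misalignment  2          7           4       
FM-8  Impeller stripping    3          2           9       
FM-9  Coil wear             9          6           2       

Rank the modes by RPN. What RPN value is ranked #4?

RPN = Severity × Occurrence × Detection:
  FM-1: 6 × 5 × 7 = 210
  FM-2: 3 × 2 × 4 = 24
  FM-3: 10 × 10 × 6 = 600
  FM-4: 6 × 7 × 10 = 420
  FM-5: 8 × 10 × 4 = 320
  FM-6: 3 × 9 × 7 = 189
  FM-7: 4 × 7 × 2 = 56
  FM-8: 9 × 2 × 3 = 54
  FM-9: 2 × 6 × 9 = 108
Sorted descending: 600, 420, 320, 210, 189, 108, 56, 54, 24.
The fourth-highest RPN is 210 (FM-1).

210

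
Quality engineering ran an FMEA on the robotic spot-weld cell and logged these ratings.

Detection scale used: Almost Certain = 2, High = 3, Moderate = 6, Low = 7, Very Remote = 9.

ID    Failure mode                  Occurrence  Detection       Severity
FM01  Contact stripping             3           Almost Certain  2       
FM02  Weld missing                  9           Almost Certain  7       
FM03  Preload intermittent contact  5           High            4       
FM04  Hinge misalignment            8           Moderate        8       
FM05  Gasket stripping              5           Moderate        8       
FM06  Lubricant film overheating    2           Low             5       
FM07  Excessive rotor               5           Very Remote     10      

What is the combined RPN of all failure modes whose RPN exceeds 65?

RPN = Severity × Occurrence × Detection:
  FM01: 2 × 3 × 2 = 12
  FM02: 7 × 9 × 2 = 126
  FM03: 4 × 5 × 3 = 60
  FM04: 8 × 8 × 6 = 384
  FM05: 8 × 5 × 6 = 240
  FM06: 5 × 2 × 7 = 70
  FM07: 10 × 5 × 9 = 450
RPN > 65: FM02 (126), FM04 (384), FM05 (240), FM06 (70), FM07 (450).
Sum: 126 + 384 + 240 + 70 + 450 = 1270.

1270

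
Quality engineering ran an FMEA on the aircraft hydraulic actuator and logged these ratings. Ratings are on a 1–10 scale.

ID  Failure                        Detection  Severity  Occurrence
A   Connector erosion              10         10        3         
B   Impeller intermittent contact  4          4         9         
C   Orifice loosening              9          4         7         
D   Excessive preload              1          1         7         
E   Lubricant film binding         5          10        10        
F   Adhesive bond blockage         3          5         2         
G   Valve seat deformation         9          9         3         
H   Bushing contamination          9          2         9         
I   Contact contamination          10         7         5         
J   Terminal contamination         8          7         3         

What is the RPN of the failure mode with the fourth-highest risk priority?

RPN = Severity × Occurrence × Detection:
  A: 10 × 3 × 10 = 300
  B: 4 × 9 × 4 = 144
  C: 4 × 7 × 9 = 252
  D: 1 × 7 × 1 = 7
  E: 10 × 10 × 5 = 500
  F: 5 × 2 × 3 = 30
  G: 9 × 3 × 9 = 243
  H: 2 × 9 × 9 = 162
  I: 7 × 5 × 10 = 350
  J: 7 × 3 × 8 = 168
Sorted descending: 500, 350, 300, 252, 243, 168, 162, 144, 30, 7.
The fourth-highest RPN is 252 (C).

252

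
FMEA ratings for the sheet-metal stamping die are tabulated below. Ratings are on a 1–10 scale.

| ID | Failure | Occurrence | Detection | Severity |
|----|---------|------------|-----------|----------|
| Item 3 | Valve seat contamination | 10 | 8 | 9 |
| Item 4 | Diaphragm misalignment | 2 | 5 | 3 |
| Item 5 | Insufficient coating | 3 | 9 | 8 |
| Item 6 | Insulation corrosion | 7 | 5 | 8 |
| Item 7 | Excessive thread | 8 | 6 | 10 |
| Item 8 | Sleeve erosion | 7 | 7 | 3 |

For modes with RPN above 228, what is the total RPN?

1480

RPN = Severity × Occurrence × Detection:
  Item 3: 9 × 10 × 8 = 720
  Item 4: 3 × 2 × 5 = 30
  Item 5: 8 × 3 × 9 = 216
  Item 6: 8 × 7 × 5 = 280
  Item 7: 10 × 8 × 6 = 480
  Item 8: 3 × 7 × 7 = 147
RPN > 228: Item 3 (720), Item 6 (280), Item 7 (480).
Sum: 720 + 280 + 480 = 1480.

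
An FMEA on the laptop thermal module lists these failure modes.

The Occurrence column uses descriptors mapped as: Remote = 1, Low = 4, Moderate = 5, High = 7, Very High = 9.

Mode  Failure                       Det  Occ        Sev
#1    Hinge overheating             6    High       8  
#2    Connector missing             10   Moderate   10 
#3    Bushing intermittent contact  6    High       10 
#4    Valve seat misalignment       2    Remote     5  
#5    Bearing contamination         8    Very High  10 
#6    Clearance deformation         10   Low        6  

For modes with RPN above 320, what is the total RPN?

RPN = Severity × Occurrence × Detection:
  #1: 8 × 7 × 6 = 336
  #2: 10 × 5 × 10 = 500
  #3: 10 × 7 × 6 = 420
  #4: 5 × 1 × 2 = 10
  #5: 10 × 9 × 8 = 720
  #6: 6 × 4 × 10 = 240
RPN > 320: #1 (336), #2 (500), #3 (420), #5 (720).
Sum: 336 + 500 + 420 + 720 = 1976.

1976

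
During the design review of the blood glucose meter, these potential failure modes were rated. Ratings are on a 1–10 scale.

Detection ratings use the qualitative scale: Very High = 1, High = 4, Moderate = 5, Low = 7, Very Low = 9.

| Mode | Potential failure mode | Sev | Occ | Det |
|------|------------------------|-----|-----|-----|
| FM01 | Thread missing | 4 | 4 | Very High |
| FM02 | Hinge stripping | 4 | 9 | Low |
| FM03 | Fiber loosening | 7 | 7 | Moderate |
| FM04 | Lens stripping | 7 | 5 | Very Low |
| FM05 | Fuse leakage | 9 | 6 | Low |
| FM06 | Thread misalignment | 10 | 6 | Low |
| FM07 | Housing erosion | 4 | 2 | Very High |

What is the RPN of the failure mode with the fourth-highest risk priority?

RPN = Severity × Occurrence × Detection:
  FM01: 4 × 4 × 1 = 16
  FM02: 4 × 9 × 7 = 252
  FM03: 7 × 7 × 5 = 245
  FM04: 7 × 5 × 9 = 315
  FM05: 9 × 6 × 7 = 378
  FM06: 10 × 6 × 7 = 420
  FM07: 4 × 2 × 1 = 8
Sorted descending: 420, 378, 315, 252, 245, 16, 8.
The fourth-highest RPN is 252 (FM02).

252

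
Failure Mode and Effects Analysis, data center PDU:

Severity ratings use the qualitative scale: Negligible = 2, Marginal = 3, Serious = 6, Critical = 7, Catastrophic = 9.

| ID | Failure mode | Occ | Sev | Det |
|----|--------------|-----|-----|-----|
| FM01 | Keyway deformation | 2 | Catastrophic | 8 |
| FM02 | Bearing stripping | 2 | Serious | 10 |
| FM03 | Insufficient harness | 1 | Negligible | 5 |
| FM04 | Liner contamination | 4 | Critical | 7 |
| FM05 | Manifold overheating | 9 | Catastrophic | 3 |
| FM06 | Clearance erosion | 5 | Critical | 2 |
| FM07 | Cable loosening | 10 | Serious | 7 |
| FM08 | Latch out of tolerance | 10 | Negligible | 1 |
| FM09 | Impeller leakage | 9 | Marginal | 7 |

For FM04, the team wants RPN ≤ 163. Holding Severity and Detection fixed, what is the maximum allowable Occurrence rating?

3

FM04: S=7, O=4, D=7 → current RPN = 196.
Fixed product = 49. Need 49 × O ≤ 163, so O ≤ 163/49 = 3.33.
Maximum integer Occurrence rating = 3 (gives RPN 147; O=4 would give 196 > 163).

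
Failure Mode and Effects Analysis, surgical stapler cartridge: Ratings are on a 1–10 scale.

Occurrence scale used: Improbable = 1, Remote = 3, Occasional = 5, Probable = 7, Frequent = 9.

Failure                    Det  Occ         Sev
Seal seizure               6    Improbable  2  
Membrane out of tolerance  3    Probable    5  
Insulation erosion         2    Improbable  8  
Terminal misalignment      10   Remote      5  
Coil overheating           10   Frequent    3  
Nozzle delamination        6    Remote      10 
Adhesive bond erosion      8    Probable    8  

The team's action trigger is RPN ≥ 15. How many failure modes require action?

6

RPN = Severity × Occurrence × Detection:
  Seal seizure: 2 × 1 × 6 = 12
  Membrane out of tolerance: 5 × 7 × 3 = 105
  Insulation erosion: 8 × 1 × 2 = 16
  Terminal misalignment: 5 × 3 × 10 = 150
  Coil overheating: 3 × 9 × 10 = 270
  Nozzle delamination: 10 × 3 × 6 = 180
  Adhesive bond erosion: 8 × 7 × 8 = 448
Modes with RPN ≥ 15: Membrane out of tolerance (105), Insulation erosion (16), Terminal misalignment (150), Coil overheating (270), Nozzle delamination (180), Adhesive bond erosion (448) → 6.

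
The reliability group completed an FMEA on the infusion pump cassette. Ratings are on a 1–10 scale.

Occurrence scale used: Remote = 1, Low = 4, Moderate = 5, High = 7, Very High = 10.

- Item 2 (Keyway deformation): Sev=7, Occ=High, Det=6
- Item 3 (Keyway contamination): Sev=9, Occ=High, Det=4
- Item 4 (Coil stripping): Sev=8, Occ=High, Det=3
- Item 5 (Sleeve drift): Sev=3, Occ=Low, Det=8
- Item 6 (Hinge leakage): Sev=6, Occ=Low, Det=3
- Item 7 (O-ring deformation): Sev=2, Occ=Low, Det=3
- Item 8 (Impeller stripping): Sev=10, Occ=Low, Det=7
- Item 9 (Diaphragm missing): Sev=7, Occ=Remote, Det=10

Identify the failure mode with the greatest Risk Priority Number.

RPN = Severity × Occurrence × Detection:
  Item 2: 7 × 7 × 6 = 294
  Item 3: 9 × 7 × 4 = 252
  Item 4: 8 × 7 × 3 = 168
  Item 5: 3 × 4 × 8 = 96
  Item 6: 6 × 4 × 3 = 72
  Item 7: 2 × 4 × 3 = 24
  Item 8: 10 × 4 × 7 = 280
  Item 9: 7 × 1 × 10 = 70
Highest RPN is 294 → Item 2.

Item 2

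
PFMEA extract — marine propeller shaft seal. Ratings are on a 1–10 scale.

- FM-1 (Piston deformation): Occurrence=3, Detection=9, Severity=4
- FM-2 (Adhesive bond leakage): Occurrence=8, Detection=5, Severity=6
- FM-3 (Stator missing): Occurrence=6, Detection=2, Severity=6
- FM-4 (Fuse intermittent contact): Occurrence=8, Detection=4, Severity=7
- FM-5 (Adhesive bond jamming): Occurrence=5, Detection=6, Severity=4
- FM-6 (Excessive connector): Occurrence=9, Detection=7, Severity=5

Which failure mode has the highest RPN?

RPN = Severity × Occurrence × Detection:
  FM-1: 4 × 3 × 9 = 108
  FM-2: 6 × 8 × 5 = 240
  FM-3: 6 × 6 × 2 = 72
  FM-4: 7 × 8 × 4 = 224
  FM-5: 4 × 5 × 6 = 120
  FM-6: 5 × 9 × 7 = 315
Highest RPN is 315 → FM-6.

FM-6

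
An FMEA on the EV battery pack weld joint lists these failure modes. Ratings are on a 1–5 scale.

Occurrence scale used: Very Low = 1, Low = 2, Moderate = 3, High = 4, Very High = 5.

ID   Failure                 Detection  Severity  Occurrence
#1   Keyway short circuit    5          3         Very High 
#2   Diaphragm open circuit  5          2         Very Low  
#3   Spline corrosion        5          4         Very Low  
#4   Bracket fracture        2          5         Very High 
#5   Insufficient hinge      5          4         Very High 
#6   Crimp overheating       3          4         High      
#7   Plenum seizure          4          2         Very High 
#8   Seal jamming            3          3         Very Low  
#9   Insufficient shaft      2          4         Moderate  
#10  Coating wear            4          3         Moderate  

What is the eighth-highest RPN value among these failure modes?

20

RPN = Severity × Occurrence × Detection:
  #1: 3 × 5 × 5 = 75
  #2: 2 × 1 × 5 = 10
  #3: 4 × 1 × 5 = 20
  #4: 5 × 5 × 2 = 50
  #5: 4 × 5 × 5 = 100
  #6: 4 × 4 × 3 = 48
  #7: 2 × 5 × 4 = 40
  #8: 3 × 1 × 3 = 9
  #9: 4 × 3 × 2 = 24
  #10: 3 × 3 × 4 = 36
Sorted descending: 100, 75, 50, 48, 40, 36, 24, 20, 10, 9.
The eighth-highest RPN is 20 (#3).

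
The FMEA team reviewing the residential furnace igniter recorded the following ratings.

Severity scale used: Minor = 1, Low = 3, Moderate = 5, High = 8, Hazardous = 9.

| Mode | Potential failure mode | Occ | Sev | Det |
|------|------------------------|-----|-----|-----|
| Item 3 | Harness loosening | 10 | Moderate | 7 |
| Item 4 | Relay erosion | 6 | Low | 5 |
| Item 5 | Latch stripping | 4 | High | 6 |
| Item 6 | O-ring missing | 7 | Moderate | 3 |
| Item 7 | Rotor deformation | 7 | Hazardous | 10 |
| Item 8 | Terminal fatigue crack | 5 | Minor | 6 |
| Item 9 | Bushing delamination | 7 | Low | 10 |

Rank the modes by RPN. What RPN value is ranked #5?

105

RPN = Severity × Occurrence × Detection:
  Item 3: 5 × 10 × 7 = 350
  Item 4: 3 × 6 × 5 = 90
  Item 5: 8 × 4 × 6 = 192
  Item 6: 5 × 7 × 3 = 105
  Item 7: 9 × 7 × 10 = 630
  Item 8: 1 × 5 × 6 = 30
  Item 9: 3 × 7 × 10 = 210
Sorted descending: 630, 350, 210, 192, 105, 90, 30.
The fifth-highest RPN is 105 (Item 6).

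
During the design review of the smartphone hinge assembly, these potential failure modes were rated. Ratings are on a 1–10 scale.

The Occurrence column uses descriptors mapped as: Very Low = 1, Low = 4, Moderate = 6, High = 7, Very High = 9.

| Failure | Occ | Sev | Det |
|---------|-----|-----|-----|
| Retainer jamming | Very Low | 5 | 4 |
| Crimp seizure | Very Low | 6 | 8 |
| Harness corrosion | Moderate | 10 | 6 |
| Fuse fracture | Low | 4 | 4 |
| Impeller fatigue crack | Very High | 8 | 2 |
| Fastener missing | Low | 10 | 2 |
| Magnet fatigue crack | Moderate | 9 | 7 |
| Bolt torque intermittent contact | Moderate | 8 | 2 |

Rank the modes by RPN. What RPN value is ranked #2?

RPN = Severity × Occurrence × Detection:
  Retainer jamming: 5 × 1 × 4 = 20
  Crimp seizure: 6 × 1 × 8 = 48
  Harness corrosion: 10 × 6 × 6 = 360
  Fuse fracture: 4 × 4 × 4 = 64
  Impeller fatigue crack: 8 × 9 × 2 = 144
  Fastener missing: 10 × 4 × 2 = 80
  Magnet fatigue crack: 9 × 6 × 7 = 378
  Bolt torque intermittent contact: 8 × 6 × 2 = 96
Sorted descending: 378, 360, 144, 96, 80, 64, 48, 20.
The second-highest RPN is 360 (Harness corrosion).

360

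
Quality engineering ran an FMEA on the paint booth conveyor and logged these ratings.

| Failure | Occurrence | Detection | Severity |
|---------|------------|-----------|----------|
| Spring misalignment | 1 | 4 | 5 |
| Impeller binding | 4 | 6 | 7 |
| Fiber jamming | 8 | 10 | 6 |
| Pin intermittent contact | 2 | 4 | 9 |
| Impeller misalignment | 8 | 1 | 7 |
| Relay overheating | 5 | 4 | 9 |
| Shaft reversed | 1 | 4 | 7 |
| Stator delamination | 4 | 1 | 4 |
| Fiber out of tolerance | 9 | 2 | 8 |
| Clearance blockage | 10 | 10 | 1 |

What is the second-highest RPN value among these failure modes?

180

RPN = Severity × Occurrence × Detection:
  Spring misalignment: 5 × 1 × 4 = 20
  Impeller binding: 7 × 4 × 6 = 168
  Fiber jamming: 6 × 8 × 10 = 480
  Pin intermittent contact: 9 × 2 × 4 = 72
  Impeller misalignment: 7 × 8 × 1 = 56
  Relay overheating: 9 × 5 × 4 = 180
  Shaft reversed: 7 × 1 × 4 = 28
  Stator delamination: 4 × 4 × 1 = 16
  Fiber out of tolerance: 8 × 9 × 2 = 144
  Clearance blockage: 1 × 10 × 10 = 100
Sorted descending: 480, 180, 168, 144, 100, 72, 56, 28, 20, 16.
The second-highest RPN is 180 (Relay overheating).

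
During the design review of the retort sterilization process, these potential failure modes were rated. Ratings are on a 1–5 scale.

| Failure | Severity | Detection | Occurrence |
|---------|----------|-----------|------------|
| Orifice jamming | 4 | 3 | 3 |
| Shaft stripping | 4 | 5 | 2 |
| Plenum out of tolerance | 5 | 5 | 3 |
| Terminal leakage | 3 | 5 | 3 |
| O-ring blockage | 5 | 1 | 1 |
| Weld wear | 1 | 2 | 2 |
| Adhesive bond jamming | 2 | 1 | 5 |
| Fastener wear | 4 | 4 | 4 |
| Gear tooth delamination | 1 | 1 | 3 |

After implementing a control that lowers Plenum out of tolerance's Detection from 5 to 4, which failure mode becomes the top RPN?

Fastener wear

RPN = Severity × Occurrence × Detection:
  Orifice jamming: 4 × 3 × 3 = 36
  Shaft stripping: 4 × 2 × 5 = 40
  Plenum out of tolerance: 5 × 3 × 5 = 75
  Terminal leakage: 3 × 3 × 5 = 45
  O-ring blockage: 5 × 1 × 1 = 5
  Weld wear: 1 × 2 × 2 = 4
  Adhesive bond jamming: 2 × 5 × 1 = 10
  Fastener wear: 4 × 4 × 4 = 64
  Gear tooth delamination: 1 × 3 × 1 = 3
After action: Plenum out of tolerance → 5 × 3 × 4 = 60.
Revised RPNs: Fastener wear=64, Plenum out of tolerance=60, Terminal leakage=45, Shaft stripping=40, Orifice jamming=36, Adhesive bond jamming=10, O-ring blockage=5, Weld wear=4, Gear tooth delamination=3.
Highest is now Fastener wear (64).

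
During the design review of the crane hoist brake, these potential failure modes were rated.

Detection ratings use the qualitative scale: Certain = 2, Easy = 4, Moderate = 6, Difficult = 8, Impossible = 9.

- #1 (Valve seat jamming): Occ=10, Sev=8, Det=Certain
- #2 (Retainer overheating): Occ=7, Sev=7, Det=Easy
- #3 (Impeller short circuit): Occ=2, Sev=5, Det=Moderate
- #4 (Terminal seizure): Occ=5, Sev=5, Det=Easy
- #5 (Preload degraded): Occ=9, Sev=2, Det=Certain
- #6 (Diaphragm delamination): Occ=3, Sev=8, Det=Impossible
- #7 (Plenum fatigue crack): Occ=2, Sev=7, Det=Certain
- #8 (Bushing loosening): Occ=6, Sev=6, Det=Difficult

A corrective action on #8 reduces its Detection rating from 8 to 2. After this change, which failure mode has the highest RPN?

RPN = Severity × Occurrence × Detection:
  #1: 8 × 10 × 2 = 160
  #2: 7 × 7 × 4 = 196
  #3: 5 × 2 × 6 = 60
  #4: 5 × 5 × 4 = 100
  #5: 2 × 9 × 2 = 36
  #6: 8 × 3 × 9 = 216
  #7: 7 × 2 × 2 = 28
  #8: 6 × 6 × 8 = 288
After action: #8 → 6 × 6 × 2 = 72.
Revised RPNs: #6=216, #2=196, #1=160, #4=100, #8=72, #3=60, #5=36, #7=28.
Highest is now #6 (216).

#6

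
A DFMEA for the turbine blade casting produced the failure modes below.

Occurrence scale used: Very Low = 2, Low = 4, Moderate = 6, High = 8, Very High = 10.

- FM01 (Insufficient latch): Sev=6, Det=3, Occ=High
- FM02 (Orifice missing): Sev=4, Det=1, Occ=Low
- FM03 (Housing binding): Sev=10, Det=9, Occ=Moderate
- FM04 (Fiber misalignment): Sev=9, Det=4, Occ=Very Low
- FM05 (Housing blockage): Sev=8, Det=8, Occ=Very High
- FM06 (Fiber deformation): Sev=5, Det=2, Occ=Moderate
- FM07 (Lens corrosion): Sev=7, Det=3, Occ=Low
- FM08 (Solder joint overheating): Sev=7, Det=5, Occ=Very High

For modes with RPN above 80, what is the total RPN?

1758

RPN = Severity × Occurrence × Detection:
  FM01: 6 × 8 × 3 = 144
  FM02: 4 × 4 × 1 = 16
  FM03: 10 × 6 × 9 = 540
  FM04: 9 × 2 × 4 = 72
  FM05: 8 × 10 × 8 = 640
  FM06: 5 × 6 × 2 = 60
  FM07: 7 × 4 × 3 = 84
  FM08: 7 × 10 × 5 = 350
RPN > 80: FM01 (144), FM03 (540), FM05 (640), FM07 (84), FM08 (350).
Sum: 144 + 540 + 640 + 84 + 350 = 1758.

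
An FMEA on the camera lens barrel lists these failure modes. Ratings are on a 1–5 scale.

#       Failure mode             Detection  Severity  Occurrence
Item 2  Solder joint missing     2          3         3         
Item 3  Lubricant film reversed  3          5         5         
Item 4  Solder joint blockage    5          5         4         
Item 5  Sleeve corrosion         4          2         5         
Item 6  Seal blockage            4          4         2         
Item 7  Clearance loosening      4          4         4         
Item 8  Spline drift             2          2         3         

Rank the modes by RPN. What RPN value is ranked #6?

18

RPN = Severity × Occurrence × Detection:
  Item 2: 3 × 3 × 2 = 18
  Item 3: 5 × 5 × 3 = 75
  Item 4: 5 × 4 × 5 = 100
  Item 5: 2 × 5 × 4 = 40
  Item 6: 4 × 2 × 4 = 32
  Item 7: 4 × 4 × 4 = 64
  Item 8: 2 × 3 × 2 = 12
Sorted descending: 100, 75, 64, 40, 32, 18, 12.
The sixth-highest RPN is 18 (Item 2).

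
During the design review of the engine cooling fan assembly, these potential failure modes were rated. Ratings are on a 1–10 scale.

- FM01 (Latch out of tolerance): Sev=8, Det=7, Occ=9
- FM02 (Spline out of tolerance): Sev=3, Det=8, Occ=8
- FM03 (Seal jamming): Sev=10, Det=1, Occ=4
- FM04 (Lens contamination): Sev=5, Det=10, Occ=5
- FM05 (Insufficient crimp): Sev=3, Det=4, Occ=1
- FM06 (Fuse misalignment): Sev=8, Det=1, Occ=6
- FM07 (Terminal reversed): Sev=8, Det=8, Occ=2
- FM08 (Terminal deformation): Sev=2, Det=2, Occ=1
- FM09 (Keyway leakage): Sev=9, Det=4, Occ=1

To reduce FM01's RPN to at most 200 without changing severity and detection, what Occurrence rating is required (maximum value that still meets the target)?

3

FM01: S=8, O=9, D=7 → current RPN = 504.
Fixed product = 56. Need 56 × O ≤ 200, so O ≤ 200/56 = 3.57.
Maximum integer Occurrence rating = 3 (gives RPN 168; O=4 would give 224 > 200).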